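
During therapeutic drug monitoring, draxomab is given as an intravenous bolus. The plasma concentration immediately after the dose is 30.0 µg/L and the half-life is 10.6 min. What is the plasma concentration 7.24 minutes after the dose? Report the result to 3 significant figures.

18.7 µg/L

k = ln 2 / 10.6 = 0.06539 min⁻¹
7.24 min is 0.6830 half-lives, so C = 30.0 × (1/2)^0.6830 = 30.0 × 0.6229 ≈ 18.7 µg/L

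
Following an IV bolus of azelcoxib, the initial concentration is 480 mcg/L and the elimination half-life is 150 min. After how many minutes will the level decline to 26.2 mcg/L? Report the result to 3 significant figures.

629 minutes

k = ln 2 / 150 = 0.004621 min⁻¹
C(t) = C₀ e^(−kt)  ⇒  t = ln(C₀/C) / k
t = ln(480/26.2) / 0.004621 = 2.908 / 0.004621 ≈ 629 minutes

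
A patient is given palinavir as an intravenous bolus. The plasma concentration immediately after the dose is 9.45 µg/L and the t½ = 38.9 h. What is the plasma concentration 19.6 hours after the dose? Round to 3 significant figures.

k = ln 2 / 38.9 = 0.01782 h⁻¹
C(t) = C₀ e^(−kt) = 9.45 × e^(−0.01782 × 19.6) = 9.45 × e^(−0.3492) = 9.45 × 0.7052 ≈ 6.66 µg/L

6.66 µg/L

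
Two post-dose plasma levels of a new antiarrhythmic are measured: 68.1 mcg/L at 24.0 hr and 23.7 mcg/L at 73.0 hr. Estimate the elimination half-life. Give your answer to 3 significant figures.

32.2 hours

k = ln(C₁/C₂) / (t₂ − t₁) = ln(68.1/23.7) / (73.0 − 24.0)
  = 1.056 / 49.00 = 0.02154 hr⁻¹
t½ = ln 2 / k = ln 2 / 0.02154 ≈ 32.2 hours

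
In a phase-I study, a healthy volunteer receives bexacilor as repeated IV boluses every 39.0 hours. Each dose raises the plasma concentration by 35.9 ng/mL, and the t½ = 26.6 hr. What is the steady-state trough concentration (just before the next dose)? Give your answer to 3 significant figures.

20.4 ng/mL

k = ln 2 / 26.6 = 0.02606 hr⁻¹
Fraction remaining after one interval: e^(−kτ) = e^(−0.02606 × 39.0) = 0.3619
R = 1 / (1 − 0.3619) = 1.567
Css,max = 35.9 × 1.567 = 56.26 ng/mL
Css,min = Css,max × e^(−kτ) = 56.26 × 0.3619 ≈ 20.4 ng/mL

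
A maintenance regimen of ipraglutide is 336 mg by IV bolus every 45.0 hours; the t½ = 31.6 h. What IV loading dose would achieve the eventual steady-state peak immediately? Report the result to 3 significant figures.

k = ln 2 / 31.6 = 0.02194 h⁻¹
Accumulation ratio R = 1 / (1 − e^(−kτ)) = 1 / (1 − e^(−0.02194×45.0)) = 1 / (1 − 0.3727) = 1.594
Loading dose = maintenance dose × R = 336 × 1.594 ≈ 536 mg

536 mg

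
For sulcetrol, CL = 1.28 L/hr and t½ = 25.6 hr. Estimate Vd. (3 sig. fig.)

k = ln 2 / t½ = ln 2 / 25.6 = 0.02708 hr⁻¹
V = CL / k = 1.28 / 0.02708 ≈ 47.3 L

47.3 L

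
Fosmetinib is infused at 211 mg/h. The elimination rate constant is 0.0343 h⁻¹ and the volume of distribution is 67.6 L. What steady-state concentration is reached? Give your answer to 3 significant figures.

91.0 µg/mL

CL = k · V = 0.0343 × 67.6 = 2.319 L/h
Css = rate / CL = 211 / 2.319 ≈ 91.0 µg/mL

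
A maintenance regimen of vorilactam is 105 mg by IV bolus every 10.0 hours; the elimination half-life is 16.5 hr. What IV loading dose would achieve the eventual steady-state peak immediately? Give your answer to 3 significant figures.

k = ln 2 / 16.5 = 0.04201 hr⁻¹
Accumulation ratio R = 1 / (1 − e^(−kτ)) = 1 / (1 − e^(−0.04201×10.0)) = 1 / (1 − 0.6570) = 2.915
Loading dose = maintenance dose × R = 105 × 2.915 ≈ 306 mg

306 mg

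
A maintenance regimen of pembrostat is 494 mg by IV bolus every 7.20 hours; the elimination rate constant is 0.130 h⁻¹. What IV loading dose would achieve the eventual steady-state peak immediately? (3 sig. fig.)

813 mg

Accumulation ratio R = 1 / (1 − e^(−kτ)) = 1 / (1 − e^(−0.1300×7.20)) = 1 / (1 − 0.3922) = 1.645
Loading dose = maintenance dose × R = 494 × 1.645 ≈ 813 mg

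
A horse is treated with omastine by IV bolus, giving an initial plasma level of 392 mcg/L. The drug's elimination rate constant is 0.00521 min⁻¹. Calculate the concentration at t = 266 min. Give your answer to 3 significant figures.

98.0 mcg/L

C(t) = C₀ e^(−kt) = 392 × e^(−0.005210 × 266) = 392 × e^(−1.386) = 392 × 0.2501 ≈ 98.0 mcg/L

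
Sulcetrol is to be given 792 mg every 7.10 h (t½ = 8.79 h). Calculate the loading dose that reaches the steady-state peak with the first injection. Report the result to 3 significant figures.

k = ln 2 / 8.79 = 0.07886 h⁻¹
Accumulation ratio R = 1 / (1 − e^(−kτ)) = 1 / (1 − e^(−0.07886×7.10)) = 1 / (1 − 0.5713) = 2.333
Loading dose = maintenance dose × R = 792 × 2.333 ≈ 1850 mg

1850 mg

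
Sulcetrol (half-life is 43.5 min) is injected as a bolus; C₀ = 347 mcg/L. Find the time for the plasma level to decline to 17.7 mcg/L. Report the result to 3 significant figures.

k = ln 2 / 43.5 = 0.01593 min⁻¹
C(t) = C₀ e^(−kt)  ⇒  t = ln(C₀/C) / k
t = ln(347/17.7) / 0.01593 = 2.976 / 0.01593 ≈ 187 minutes

187 minutes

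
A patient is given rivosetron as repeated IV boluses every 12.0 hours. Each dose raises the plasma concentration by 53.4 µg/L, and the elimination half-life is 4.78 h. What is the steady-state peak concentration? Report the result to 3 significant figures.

64.8 µg/L

k = ln 2 / 4.78 = 0.1450 h⁻¹
Fraction remaining after one interval: e^(−kτ) = e^(−0.1450 × 12.0) = 0.1755
R = 1 / (1 − 0.1755) = 1.213
Css,max = 53.4 × 1.213 ≈ 64.8 µg/L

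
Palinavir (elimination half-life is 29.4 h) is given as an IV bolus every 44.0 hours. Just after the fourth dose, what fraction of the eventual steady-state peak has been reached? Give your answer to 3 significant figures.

0.984

k = ln 2 / 29.4 = 0.02358 h⁻¹
f_n = 1 − e^(−nkτ) = 1 − e^(−4 × 0.02358 × 44.0) = 1 − e^(−4.149) = 1 − 0.01577 ≈ 0.984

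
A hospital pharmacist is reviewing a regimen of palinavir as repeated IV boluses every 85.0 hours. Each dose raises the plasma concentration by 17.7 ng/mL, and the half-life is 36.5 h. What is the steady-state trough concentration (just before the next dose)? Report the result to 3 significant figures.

k = ln 2 / 36.5 = 0.01899 h⁻¹
Fraction remaining after one interval: e^(−kτ) = e^(−0.01899 × 85.0) = 0.1991
R = 1 / (1 − 0.1991) = 1.249
Css,max = 17.7 × 1.249 = 22.10 ng/mL
Css,min = Css,max × e^(−kτ) = 22.10 × 0.1991 ≈ 4.40 ng/mL

4.40 ng/mL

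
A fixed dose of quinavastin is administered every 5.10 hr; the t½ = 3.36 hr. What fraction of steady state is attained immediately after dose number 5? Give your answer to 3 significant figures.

k = ln 2 / 3.36 = 0.2063 hr⁻¹
f_n = 1 − e^(−nkτ) = 1 − e^(−5 × 0.2063 × 5.10) = 1 − e^(−5.260) = 1 − 0.005193 ≈ 0.995

0.995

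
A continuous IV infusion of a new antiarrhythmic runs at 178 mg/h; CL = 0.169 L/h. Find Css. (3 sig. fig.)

1050 µg/mL

Css = infusion rate / CL = 178 / 0.169 ≈ 1050 µg/mL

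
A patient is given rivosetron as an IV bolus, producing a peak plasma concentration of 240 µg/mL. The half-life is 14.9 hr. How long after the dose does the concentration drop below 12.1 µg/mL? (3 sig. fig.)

k = ln 2 / 14.9 = 0.04652 hr⁻¹
C(t) = C₀ e^(−kt)  ⇒  t = ln(C₀/C) / k
t = ln(240/12.1) / 0.04652 = 2.987 / 0.04652 ≈ 64.2 hours

64.2 hours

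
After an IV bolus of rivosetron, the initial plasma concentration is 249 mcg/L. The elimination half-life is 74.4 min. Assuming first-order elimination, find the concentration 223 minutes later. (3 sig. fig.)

k = ln 2 / 74.4 = 0.009316 min⁻¹
223 min is 2.997 half-lives, so C = 249 × (1/2)^2.997 = 249 × 0.1252 ≈ 31.2 mcg/L

31.2 mcg/L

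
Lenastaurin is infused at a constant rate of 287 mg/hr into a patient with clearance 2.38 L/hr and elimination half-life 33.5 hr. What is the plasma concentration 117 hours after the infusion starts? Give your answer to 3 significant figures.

110 mg/L

Css = rate / CL = 287 / 2.38 = 120.6 mg/L
k = ln 2 / 33.5 = 0.02069 hr⁻¹
C(t) = Css (1 − e^(−kt)) = 120.6 × (1 − e^(−2.421)) = 120.6 × 0.9112 ≈ 110 mg/L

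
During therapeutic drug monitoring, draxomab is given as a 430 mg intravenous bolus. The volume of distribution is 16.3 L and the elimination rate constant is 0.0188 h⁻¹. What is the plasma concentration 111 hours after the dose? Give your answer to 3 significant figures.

C₀ = dose / V = 430 / 16.3 = 26.38 µg/mL
C(t) = C₀ e^(−kt) = 26.38 × e^(−0.01880 × 111) = 26.38 × e^(−2.087) = 26.38 × 0.1241 ≈ 3.27 µg/mL

3.27 µg/mL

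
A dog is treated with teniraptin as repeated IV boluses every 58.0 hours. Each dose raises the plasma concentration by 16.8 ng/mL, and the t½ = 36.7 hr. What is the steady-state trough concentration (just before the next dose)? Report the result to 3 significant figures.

8.44 ng/mL

k = ln 2 / 36.7 = 0.01889 hr⁻¹
Fraction remaining after one interval: e^(−kτ) = e^(−0.01889 × 58.0) = 0.3344
R = 1 / (1 − 0.3344) = 1.502
Css,max = 16.8 × 1.502 = 25.24 ng/mL
Css,min = Css,max × e^(−kτ) = 25.24 × 0.3344 ≈ 8.44 ng/mL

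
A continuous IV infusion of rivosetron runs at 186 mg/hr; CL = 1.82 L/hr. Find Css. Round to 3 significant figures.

Css = infusion rate / CL = 186 / 1.82 ≈ 102 mg/L

102 mg/L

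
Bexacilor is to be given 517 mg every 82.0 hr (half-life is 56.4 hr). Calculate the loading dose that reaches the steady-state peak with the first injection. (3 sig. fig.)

814 mg

k = ln 2 / 56.4 = 0.01229 hr⁻¹
Accumulation ratio R = 1 / (1 − e^(−kτ)) = 1 / (1 − e^(−0.01229×82.0)) = 1 / (1 − 0.3650) = 1.575
Loading dose = maintenance dose × R = 517 × 1.575 ≈ 814 mg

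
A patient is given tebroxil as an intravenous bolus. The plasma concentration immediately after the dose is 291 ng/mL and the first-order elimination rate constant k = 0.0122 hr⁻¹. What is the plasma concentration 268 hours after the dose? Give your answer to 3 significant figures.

11.1 ng/mL

C(t) = C₀ e^(−kt) = 291 × e^(−0.01220 × 268) = 291 × e^(−3.270) = 291 × 0.03802 ≈ 11.1 ng/mL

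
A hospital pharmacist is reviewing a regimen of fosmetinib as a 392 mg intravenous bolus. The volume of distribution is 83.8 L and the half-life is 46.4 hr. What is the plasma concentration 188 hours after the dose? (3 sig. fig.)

C₀ = dose / V = 392 / 83.8 = 4.678 mg/L
k = ln 2 / 46.4 = 0.01494 hr⁻¹
C(t) = C₀ e^(−kt) = 4.678 × e^(−0.01494 × 188) = 4.678 × e^(−2.808) = 4.678 × 0.06030 ≈ 0.282 mg/L

0.282 mg/L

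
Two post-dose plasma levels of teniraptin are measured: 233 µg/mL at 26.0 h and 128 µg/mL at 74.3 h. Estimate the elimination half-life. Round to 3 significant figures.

55.9 hours

k = ln(C₁/C₂) / (t₂ − t₁) = ln(233/128) / (74.3 − 26.0)
  = 0.5990 / 48.30 = 0.01240 h⁻¹
t½ = ln 2 / k = ln 2 / 0.01240 ≈ 55.9 hours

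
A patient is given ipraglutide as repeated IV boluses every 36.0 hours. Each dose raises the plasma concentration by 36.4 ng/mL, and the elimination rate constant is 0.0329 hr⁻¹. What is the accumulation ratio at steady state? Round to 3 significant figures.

1.44

Fraction remaining after one interval: e^(−kτ) = e^(−0.03290 × 36.0) = 0.3059
R = 1 / (1 − 0.3059) = 1 / 0.6941 ≈ 1.44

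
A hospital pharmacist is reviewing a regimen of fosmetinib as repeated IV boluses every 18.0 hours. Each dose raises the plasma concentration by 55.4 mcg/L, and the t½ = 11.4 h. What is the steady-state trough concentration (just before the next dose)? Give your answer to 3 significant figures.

27.9 mcg/L

k = ln 2 / 11.4 = 0.06080 h⁻¹
Fraction remaining after one interval: e^(−kτ) = e^(−0.06080 × 18.0) = 0.3347
R = 1 / (1 − 0.3347) = 1.503
Css,max = 55.4 × 1.503 = 83.27 mcg/L
Css,min = Css,max × e^(−kτ) = 83.27 × 0.3347 ≈ 27.9 mcg/L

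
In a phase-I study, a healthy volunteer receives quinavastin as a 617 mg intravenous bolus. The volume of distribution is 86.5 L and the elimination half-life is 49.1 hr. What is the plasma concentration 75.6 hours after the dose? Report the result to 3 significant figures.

2.45 µg/mL

C₀ = dose / V = 617 / 86.5 = 7.133 µg/mL
k = ln 2 / 49.1 = 0.01412 hr⁻¹
C(t) = C₀ e^(−kt) = 7.133 × e^(−0.01412 × 75.6) = 7.133 × e^(−1.067) = 7.133 × 0.3440 ≈ 2.45 µg/mL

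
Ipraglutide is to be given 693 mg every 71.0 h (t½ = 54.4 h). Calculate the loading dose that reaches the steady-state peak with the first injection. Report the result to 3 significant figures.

k = ln 2 / 54.4 = 0.01274 h⁻¹
Accumulation ratio R = 1 / (1 − e^(−kτ)) = 1 / (1 − e^(−0.01274×71.0)) = 1 / (1 − 0.4047) = 1.680
Loading dose = maintenance dose × R = 693 × 1.680 ≈ 1160 mg

1160 mg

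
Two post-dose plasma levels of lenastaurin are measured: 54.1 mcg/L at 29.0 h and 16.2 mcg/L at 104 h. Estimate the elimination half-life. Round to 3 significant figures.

43.1 hours

k = ln(C₁/C₂) / (t₂ − t₁) = ln(54.1/16.2) / (104 − 29.0)
  = 1.206 / 75.00 = 0.01608 h⁻¹
t½ = ln 2 / k = ln 2 / 0.01608 ≈ 43.1 hours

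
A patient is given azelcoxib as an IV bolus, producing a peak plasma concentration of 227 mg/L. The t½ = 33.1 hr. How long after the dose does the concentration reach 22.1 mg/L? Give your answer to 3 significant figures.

111 hours

k = ln 2 / 33.1 = 0.02094 hr⁻¹
C(t) = C₀ e^(−kt)  ⇒  t = ln(C₀/C) / k
t = ln(227/22.1) / 0.02094 = 2.329 / 0.02094 ≈ 111 hours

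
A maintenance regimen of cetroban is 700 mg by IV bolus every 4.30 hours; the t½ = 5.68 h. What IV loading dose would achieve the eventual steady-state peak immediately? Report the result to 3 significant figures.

1710 mg

k = ln 2 / 5.68 = 0.1220 h⁻¹
Accumulation ratio R = 1 / (1 − e^(−kτ)) = 1 / (1 − e^(−0.1220×4.30)) = 1 / (1 − 0.5917) = 2.449
Loading dose = maintenance dose × R = 700 × 2.449 ≈ 1710 mg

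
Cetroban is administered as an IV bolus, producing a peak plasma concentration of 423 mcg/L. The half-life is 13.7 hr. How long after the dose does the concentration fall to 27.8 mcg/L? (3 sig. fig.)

k = ln 2 / 13.7 = 0.05059 hr⁻¹
C(t) = C₀ e^(−kt)  ⇒  t = ln(C₀/C) / k
t = ln(423/27.8) / 0.05059 = 2.722 / 0.05059 ≈ 53.8 hours

53.8 hours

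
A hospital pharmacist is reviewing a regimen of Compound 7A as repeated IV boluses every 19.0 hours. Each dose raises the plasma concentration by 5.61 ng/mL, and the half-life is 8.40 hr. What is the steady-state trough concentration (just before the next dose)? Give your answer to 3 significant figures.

1.48 ng/mL

k = ln 2 / 8.40 = 0.08252 hr⁻¹
Fraction remaining after one interval: e^(−kτ) = e^(−0.08252 × 19.0) = 0.2085
R = 1 / (1 − 0.2085) = 1.263
Css,max = 5.61 × 1.263 = 7.088 ng/mL
Css,min = Css,max × e^(−kτ) = 7.088 × 0.2085 ≈ 1.48 ng/mL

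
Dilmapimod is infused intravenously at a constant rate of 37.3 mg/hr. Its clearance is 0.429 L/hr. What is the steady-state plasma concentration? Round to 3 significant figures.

86.9 µg/mL

Css = infusion rate / CL = 37.3 / 0.429 ≈ 86.9 µg/mL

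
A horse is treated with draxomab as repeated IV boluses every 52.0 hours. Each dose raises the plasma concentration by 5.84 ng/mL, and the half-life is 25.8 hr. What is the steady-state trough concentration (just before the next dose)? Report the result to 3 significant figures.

1.92 ng/mL

k = ln 2 / 25.8 = 0.02687 hr⁻¹
Fraction remaining after one interval: e^(−kτ) = e^(−0.02687 × 52.0) = 0.2473
R = 1 / (1 − 0.2473) = 1.329
Css,max = 5.84 × 1.329 = 7.759 ng/mL
Css,min = Css,max × e^(−kτ) = 7.759 × 0.2473 ≈ 1.92 ng/mL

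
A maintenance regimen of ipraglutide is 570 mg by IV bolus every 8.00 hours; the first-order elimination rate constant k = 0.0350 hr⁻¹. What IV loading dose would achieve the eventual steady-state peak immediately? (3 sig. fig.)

Accumulation ratio R = 1 / (1 − e^(−kτ)) = 1 / (1 − e^(−0.03500×8.00)) = 1 / (1 − 0.7558) = 4.095
Loading dose = maintenance dose × R = 570 × 4.095 ≈ 2330 mg

2330 mg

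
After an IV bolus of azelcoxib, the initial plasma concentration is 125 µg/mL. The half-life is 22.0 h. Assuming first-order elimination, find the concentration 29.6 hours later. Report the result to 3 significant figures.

k = ln 2 / 22.0 = 0.03151 h⁻¹
C(t) = C₀ e^(−kt) = 125 × e^(−0.03151 × 29.6) = 125 × e^(−0.9326) = 125 × 0.3935 ≈ 49.2 µg/mL

49.2 µg/mL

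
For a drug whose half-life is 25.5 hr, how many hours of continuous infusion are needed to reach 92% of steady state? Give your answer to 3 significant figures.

92.9 hours

k = ln 2 / 25.5 = 0.02718 hr⁻¹
f = 1 − e^(−kt)  ⇒  t = −ln(1 − f) / k
t = −ln(1 − 0.92) / 0.02718 = 2.526 / 0.02718 ≈ 92.9 hours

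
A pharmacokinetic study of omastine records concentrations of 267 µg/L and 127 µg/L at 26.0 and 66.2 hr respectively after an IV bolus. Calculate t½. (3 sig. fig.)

37.5 hours

k = ln(C₁/C₂) / (t₂ − t₁) = ln(267/127) / (66.2 − 26.0)
  = 0.7431 / 40.20 = 0.01848 hr⁻¹
t½ = ln 2 / k = ln 2 / 0.01848 ≈ 37.5 hours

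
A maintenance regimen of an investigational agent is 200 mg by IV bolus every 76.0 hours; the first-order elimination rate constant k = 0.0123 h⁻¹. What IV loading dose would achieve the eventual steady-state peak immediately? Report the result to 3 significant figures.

Accumulation ratio R = 1 / (1 − e^(−kτ)) = 1 / (1 − e^(−0.01230×76.0)) = 1 / (1 − 0.3927) = 1.647
Loading dose = maintenance dose × R = 200 × 1.647 ≈ 329 mg

329 mg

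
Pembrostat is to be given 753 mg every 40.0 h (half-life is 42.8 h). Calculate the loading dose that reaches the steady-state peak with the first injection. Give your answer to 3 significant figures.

k = ln 2 / 42.8 = 0.01620 h⁻¹
Accumulation ratio R = 1 / (1 − e^(−kτ)) = 1 / (1 − e^(−0.01620×40.0)) = 1 / (1 − 0.5232) = 2.097
Loading dose = maintenance dose × R = 753 × 2.097 ≈ 1580 mg

1580 mg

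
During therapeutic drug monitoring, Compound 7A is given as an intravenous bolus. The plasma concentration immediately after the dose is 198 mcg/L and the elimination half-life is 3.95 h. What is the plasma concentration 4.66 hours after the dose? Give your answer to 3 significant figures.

87.4 mcg/L

k = ln 2 / 3.95 = 0.1755 h⁻¹
4.66 h is 1.180 half-lives, so C = 198 × (1/2)^1.180 = 198 × 0.4414 ≈ 87.4 mcg/L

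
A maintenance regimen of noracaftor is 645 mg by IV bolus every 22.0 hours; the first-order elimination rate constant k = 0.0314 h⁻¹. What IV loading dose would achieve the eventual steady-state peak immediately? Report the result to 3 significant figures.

1290 mg

Accumulation ratio R = 1 / (1 − e^(−kτ)) = 1 / (1 − e^(−0.03140×22.0)) = 1 / (1 − 0.5012) = 2.005
Loading dose = maintenance dose × R = 645 × 2.005 ≈ 1290 mg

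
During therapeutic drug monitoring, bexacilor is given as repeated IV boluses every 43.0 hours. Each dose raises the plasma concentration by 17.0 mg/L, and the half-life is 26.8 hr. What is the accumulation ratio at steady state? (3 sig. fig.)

k = ln 2 / 26.8 = 0.02586 hr⁻¹
Fraction remaining after one interval: e^(−kτ) = e^(−0.02586 × 43.0) = 0.3289
R = 1 / (1 − 0.3289) = 1 / 0.6711 ≈ 1.49

1.49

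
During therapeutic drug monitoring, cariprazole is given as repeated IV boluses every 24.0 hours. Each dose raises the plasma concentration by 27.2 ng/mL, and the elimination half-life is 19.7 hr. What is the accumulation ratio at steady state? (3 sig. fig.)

1.75

k = ln 2 / 19.7 = 0.03519 hr⁻¹
Fraction remaining after one interval: e^(−kτ) = e^(−0.03519 × 24.0) = 0.4298
R = 1 / (1 − 0.4298) = 1 / 0.5702 ≈ 1.75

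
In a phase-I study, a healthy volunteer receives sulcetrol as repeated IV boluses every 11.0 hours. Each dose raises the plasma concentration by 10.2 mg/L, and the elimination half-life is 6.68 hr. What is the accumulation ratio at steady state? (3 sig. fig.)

k = ln 2 / 6.68 = 0.1038 hr⁻¹
Fraction remaining after one interval: e^(−kτ) = e^(−0.1038 × 11.0) = 0.3194
R = 1 / (1 − 0.3194) = 1 / 0.6806 ≈ 1.47

1.47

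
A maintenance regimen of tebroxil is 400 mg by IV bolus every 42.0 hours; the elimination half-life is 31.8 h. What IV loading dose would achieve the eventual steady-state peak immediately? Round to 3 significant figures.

667 mg

k = ln 2 / 31.8 = 0.02180 h⁻¹
Accumulation ratio R = 1 / (1 − e^(−kτ)) = 1 / (1 − e^(−0.02180×42.0)) = 1 / (1 − 0.4003) = 1.668
Loading dose = maintenance dose × R = 400 × 1.668 ≈ 667 mg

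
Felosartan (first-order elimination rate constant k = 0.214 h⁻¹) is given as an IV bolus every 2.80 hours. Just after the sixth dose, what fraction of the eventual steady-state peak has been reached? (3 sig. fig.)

0.973

f_n = 1 − e^(−nkτ) = 1 − e^(−6 × 0.2140 × 2.80) = 1 − e^(−3.595) = 1 − 0.02746 ≈ 0.973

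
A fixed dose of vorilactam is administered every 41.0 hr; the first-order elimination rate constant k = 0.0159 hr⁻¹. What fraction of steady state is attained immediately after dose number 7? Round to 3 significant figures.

f_n = 1 − e^(−nkτ) = 1 − e^(−7 × 0.01590 × 41.0) = 1 − e^(−4.563) = 1 − 0.01043 ≈ 0.990

0.990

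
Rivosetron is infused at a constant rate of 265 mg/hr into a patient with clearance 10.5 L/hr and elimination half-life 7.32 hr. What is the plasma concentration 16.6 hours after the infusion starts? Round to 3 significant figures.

Css = rate / CL = 265 / 10.5 = 25.24 mg/L
k = ln 2 / 7.32 = 0.09469 hr⁻¹
C(t) = Css (1 − e^(−kt)) = 25.24 × (1 − e^(−1.572)) = 25.24 × 0.7923 ≈ 20.0 mg/L

20.0 mg/L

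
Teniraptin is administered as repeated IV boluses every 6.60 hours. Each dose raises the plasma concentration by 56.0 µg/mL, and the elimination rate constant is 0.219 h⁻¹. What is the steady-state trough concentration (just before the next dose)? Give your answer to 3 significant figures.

17.3 µg/mL

Fraction remaining after one interval: e^(−kτ) = e^(−0.2190 × 6.60) = 0.2357
R = 1 / (1 − 0.2357) = 1.308
Css,max = 56.0 × 1.308 = 73.27 µg/mL
Css,min = Css,max × e^(−kτ) = 73.27 × 0.2357 ≈ 17.3 µg/mL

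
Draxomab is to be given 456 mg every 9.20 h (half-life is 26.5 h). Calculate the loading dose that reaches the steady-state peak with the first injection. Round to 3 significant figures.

2130 mg

k = ln 2 / 26.5 = 0.02616 h⁻¹
Accumulation ratio R = 1 / (1 − e^(−kτ)) = 1 / (1 − e^(−0.02616×9.20)) = 1 / (1 − 0.7861) = 4.676
Loading dose = maintenance dose × R = 456 × 4.676 ≈ 2130 mg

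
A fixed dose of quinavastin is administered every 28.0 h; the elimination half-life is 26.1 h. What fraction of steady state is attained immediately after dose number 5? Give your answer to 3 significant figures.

k = ln 2 / 26.1 = 0.02656 h⁻¹
f_n = 1 − e^(−nkτ) = 1 − e^(−5 × 0.02656 × 28.0) = 1 − e^(−3.718) = 1 − 0.02428 ≈ 0.976

0.976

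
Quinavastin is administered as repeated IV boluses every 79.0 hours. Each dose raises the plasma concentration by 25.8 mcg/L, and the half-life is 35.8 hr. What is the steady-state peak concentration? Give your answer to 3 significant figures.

32.9 mcg/L

k = ln 2 / 35.8 = 0.01936 hr⁻¹
Fraction remaining after one interval: e^(−kτ) = e^(−0.01936 × 79.0) = 0.2166
R = 1 / (1 − 0.2166) = 1.277
Css,max = 25.8 × 1.277 ≈ 32.9 mcg/L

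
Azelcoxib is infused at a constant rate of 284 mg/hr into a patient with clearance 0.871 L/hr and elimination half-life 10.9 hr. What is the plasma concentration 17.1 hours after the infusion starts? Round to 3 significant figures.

216 mg/L

Css = rate / CL = 284 / 0.871 = 326.1 mg/L
k = ln 2 / 10.9 = 0.06359 hr⁻¹
C(t) = Css (1 − e^(−kt)) = 326.1 × (1 − e^(−1.087)) = 326.1 × 0.6629 ≈ 216 mg/L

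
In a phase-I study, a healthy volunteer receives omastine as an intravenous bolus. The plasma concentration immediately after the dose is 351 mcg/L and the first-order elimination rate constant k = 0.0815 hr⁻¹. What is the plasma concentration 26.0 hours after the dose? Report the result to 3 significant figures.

42.2 mcg/L

C(t) = C₀ e^(−kt) = 351 × e^(−0.08150 × 26.0) = 351 × e^(−2.119) = 351 × 0.1202 ≈ 42.2 mcg/L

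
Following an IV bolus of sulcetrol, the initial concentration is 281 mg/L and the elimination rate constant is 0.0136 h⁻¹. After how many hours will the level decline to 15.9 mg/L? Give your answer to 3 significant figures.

C(t) = C₀ e^(−kt)  ⇒  t = ln(C₀/C) / k
t = ln(281/15.9) / 0.01360 = 2.872 / 0.01360 ≈ 211 hours

211 hours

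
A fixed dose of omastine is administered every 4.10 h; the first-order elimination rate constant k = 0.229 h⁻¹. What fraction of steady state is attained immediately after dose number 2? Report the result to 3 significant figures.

0.847

f_n = 1 − e^(−nkτ) = 1 − e^(−2 × 0.2290 × 4.10) = 1 − e^(−1.878) = 1 − 0.1529 ≈ 0.847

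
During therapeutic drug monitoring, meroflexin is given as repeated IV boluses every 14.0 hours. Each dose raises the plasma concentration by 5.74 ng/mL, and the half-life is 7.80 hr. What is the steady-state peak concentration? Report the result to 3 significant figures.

k = ln 2 / 7.80 = 0.08887 hr⁻¹
Fraction remaining after one interval: e^(−kτ) = e^(−0.08887 × 14.0) = 0.2882
R = 1 / (1 − 0.2882) = 1.405
Css,max = 5.74 × 1.405 ≈ 8.06 ng/mL

8.06 ng/mL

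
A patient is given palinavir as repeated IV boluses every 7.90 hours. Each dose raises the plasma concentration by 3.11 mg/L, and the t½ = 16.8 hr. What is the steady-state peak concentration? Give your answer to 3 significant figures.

11.2 mg/L

k = ln 2 / 16.8 = 0.04126 hr⁻¹
Fraction remaining after one interval: e^(−kτ) = e^(−0.04126 × 7.90) = 0.7218
R = 1 / (1 − 0.7218) = 3.595
Css,max = 3.11 × 3.595 ≈ 11.2 mg/L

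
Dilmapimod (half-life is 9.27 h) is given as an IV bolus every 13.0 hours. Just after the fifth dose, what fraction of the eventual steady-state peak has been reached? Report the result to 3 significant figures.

0.992

k = ln 2 / 9.27 = 0.07477 h⁻¹
f_n = 1 − e^(−nkτ) = 1 − e^(−5 × 0.07477 × 13.0) = 1 − e^(−4.860) = 1 − 0.007749 ≈ 0.992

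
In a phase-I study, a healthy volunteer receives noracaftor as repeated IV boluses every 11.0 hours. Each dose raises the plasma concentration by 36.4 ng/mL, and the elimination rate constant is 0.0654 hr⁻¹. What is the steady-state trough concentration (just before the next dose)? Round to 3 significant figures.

34.6 ng/mL

Fraction remaining after one interval: e^(−kτ) = e^(−0.06540 × 11.0) = 0.4870
R = 1 / (1 − 0.4870) = 1.949
Css,max = 36.4 × 1.949 = 70.96 ng/mL
Css,min = Css,max × e^(−kτ) = 70.96 × 0.4870 ≈ 34.6 ng/mL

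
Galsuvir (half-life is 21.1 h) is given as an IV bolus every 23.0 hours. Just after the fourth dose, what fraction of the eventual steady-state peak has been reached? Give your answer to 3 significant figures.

0.951

k = ln 2 / 21.1 = 0.03285 h⁻¹
f_n = 1 − e^(−nkτ) = 1 − e^(−4 × 0.03285 × 23.0) = 1 − e^(−3.022) = 1 − 0.04869 ≈ 0.951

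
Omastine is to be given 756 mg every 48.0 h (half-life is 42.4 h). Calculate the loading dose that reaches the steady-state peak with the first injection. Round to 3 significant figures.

1390 mg

k = ln 2 / 42.4 = 0.01635 h⁻¹
Accumulation ratio R = 1 / (1 − e^(−kτ)) = 1 / (1 − e^(−0.01635×48.0)) = 1 / (1 − 0.4563) = 1.839
Loading dose = maintenance dose × R = 756 × 1.839 ≈ 1390 mg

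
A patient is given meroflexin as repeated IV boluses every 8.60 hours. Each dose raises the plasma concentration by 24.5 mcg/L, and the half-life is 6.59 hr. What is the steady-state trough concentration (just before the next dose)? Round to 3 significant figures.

k = ln 2 / 6.59 = 0.1052 hr⁻¹
Fraction remaining after one interval: e^(−kτ) = e^(−0.1052 × 8.60) = 0.4047
R = 1 / (1 − 0.4047) = 1.680
Css,max = 24.5 × 1.680 = 41.16 mcg/L
Css,min = Css,max × e^(−kτ) = 41.16 × 0.4047 ≈ 16.7 mcg/L

16.7 mcg/L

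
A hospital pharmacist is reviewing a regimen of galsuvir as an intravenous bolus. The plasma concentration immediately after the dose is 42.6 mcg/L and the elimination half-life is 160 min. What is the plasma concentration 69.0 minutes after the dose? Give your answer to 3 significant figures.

31.6 mcg/L

k = ln 2 / 160 = 0.004332 min⁻¹
69.0 min is 0.4313 half-lives, so C = 42.6 × (1/2)^0.4313 = 42.6 × 0.7416 ≈ 31.6 mcg/L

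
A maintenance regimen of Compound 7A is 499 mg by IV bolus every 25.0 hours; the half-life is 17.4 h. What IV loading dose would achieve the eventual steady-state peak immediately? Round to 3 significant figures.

791 mg

k = ln 2 / 17.4 = 0.03984 h⁻¹
Accumulation ratio R = 1 / (1 − e^(−kτ)) = 1 / (1 − e^(−0.03984×25.0)) = 1 / (1 − 0.3694) = 1.586
Loading dose = maintenance dose × R = 499 × 1.586 ≈ 791 mg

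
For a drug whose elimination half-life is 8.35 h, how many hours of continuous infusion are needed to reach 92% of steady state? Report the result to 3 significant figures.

k = ln 2 / 8.35 = 0.08301 h⁻¹
f = 1 − e^(−kt)  ⇒  t = −ln(1 − f) / k
t = −ln(1 − 0.92) / 0.08301 = 2.526 / 0.08301 ≈ 30.4 hours

30.4 hours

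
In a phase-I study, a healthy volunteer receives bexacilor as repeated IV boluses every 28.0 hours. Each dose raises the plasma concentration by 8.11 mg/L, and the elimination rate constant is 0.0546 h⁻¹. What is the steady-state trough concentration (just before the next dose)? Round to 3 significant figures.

2.24 mg/L

Fraction remaining after one interval: e^(−kτ) = e^(−0.05460 × 28.0) = 0.2168
R = 1 / (1 − 0.2168) = 1.277
Css,max = 8.11 × 1.277 = 10.35 mg/L
Css,min = Css,max × e^(−kτ) = 10.35 × 0.2168 ≈ 2.24 mg/L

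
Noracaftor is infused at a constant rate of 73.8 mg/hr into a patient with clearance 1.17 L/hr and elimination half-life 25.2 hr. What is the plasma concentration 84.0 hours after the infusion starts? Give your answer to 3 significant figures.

Css = rate / CL = 73.8 / 1.17 = 63.08 µg/mL
k = ln 2 / 25.2 = 0.02751 hr⁻¹
C(t) = Css (1 − e^(−kt)) = 63.08 × (1 − e^(−2.310)) = 63.08 × 0.9008 ≈ 56.8 µg/mL

56.8 µg/mL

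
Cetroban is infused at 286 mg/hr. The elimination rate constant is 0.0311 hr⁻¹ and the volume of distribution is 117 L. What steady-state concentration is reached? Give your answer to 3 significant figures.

CL = k · V = 0.0311 × 117 = 3.639 L/hr
Css = rate / CL = 286 / 3.639 ≈ 78.6 mg/L

78.6 mg/L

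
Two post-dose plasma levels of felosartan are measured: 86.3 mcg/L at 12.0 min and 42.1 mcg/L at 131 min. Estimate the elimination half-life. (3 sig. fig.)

k = ln(C₁/C₂) / (t₂ − t₁) = ln(86.3/42.1) / (131 − 12.0)
  = 0.7178 / 119.0 = 0.006032 min⁻¹
t½ = ln 2 / k = ln 2 / 0.006032 ≈ 115 minutes

115 minutes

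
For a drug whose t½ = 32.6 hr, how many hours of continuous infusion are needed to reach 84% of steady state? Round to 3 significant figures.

86.2 hours

k = ln 2 / 32.6 = 0.02126 hr⁻¹
f = 1 − e^(−kt)  ⇒  t = −ln(1 − f) / k
t = −ln(1 − 0.84) / 0.02126 = 1.833 / 0.02126 ≈ 86.2 hours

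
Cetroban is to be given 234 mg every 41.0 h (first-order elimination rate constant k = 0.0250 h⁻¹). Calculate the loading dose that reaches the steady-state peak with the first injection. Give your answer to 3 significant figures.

Accumulation ratio R = 1 / (1 − e^(−kτ)) = 1 / (1 − e^(−0.02500×41.0)) = 1 / (1 − 0.3588) = 1.560
Loading dose = maintenance dose × R = 234 × 1.560 ≈ 365 mg

365 mg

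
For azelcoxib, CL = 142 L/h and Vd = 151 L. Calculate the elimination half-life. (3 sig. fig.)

0.737 hours

k = CL / V = 142 / 151 = 0.9404 h⁻¹
t½ = ln 2 / k = ln 2 / 0.9404 ≈ 0.737 hours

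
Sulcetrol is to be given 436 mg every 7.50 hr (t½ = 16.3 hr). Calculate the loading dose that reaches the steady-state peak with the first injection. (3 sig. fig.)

1600 mg

k = ln 2 / 16.3 = 0.04252 hr⁻¹
Accumulation ratio R = 1 / (1 − e^(−kτ)) = 1 / (1 − e^(−0.04252×7.50)) = 1 / (1 − 0.7269) = 3.662
Loading dose = maintenance dose × R = 436 × 3.662 ≈ 1600 mg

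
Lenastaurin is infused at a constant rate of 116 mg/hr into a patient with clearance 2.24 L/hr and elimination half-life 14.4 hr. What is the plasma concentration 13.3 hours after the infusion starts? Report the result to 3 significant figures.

24.5 mg/L

Css = rate / CL = 116 / 2.24 = 51.79 mg/L
k = ln 2 / 14.4 = 0.04814 hr⁻¹
C(t) = Css (1 − e^(−kt)) = 51.79 × (1 − e^(−0.6402)) = 51.79 × 0.4728 ≈ 24.5 mg/L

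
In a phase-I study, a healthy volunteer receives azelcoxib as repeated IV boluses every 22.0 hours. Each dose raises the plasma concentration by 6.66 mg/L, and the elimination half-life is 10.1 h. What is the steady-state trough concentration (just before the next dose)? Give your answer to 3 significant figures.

k = ln 2 / 10.1 = 0.06863 h⁻¹
Fraction remaining after one interval: e^(−kτ) = e^(−0.06863 × 22.0) = 0.2209
R = 1 / (1 − 0.2209) = 1.284
Css,max = 6.66 × 1.284 = 8.549 mg/L
Css,min = Css,max × e^(−kτ) = 8.549 × 0.2209 ≈ 1.89 mg/L

1.89 mg/L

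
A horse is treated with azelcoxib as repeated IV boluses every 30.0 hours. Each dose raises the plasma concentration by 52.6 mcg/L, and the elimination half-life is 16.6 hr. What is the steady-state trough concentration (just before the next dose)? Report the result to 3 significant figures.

21.0 mcg/L

k = ln 2 / 16.6 = 0.04176 hr⁻¹
Fraction remaining after one interval: e^(−kτ) = e^(−0.04176 × 30.0) = 0.2857
R = 1 / (1 − 0.2857) = 1.400
Css,max = 52.6 × 1.400 = 73.64 mcg/L
Css,min = Css,max × e^(−kτ) = 73.64 × 0.2857 ≈ 21.0 mcg/L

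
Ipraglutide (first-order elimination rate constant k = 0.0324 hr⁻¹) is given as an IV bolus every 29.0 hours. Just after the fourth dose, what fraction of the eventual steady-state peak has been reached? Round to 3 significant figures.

0.977

f_n = 1 − e^(−nkτ) = 1 − e^(−4 × 0.03240 × 29.0) = 1 − e^(−3.758) = 1 − 0.02332 ≈ 0.977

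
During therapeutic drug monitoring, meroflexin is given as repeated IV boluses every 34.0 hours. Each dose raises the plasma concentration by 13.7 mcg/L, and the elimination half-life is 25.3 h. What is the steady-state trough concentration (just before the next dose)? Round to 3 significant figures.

8.91 mcg/L

k = ln 2 / 25.3 = 0.02740 h⁻¹
Fraction remaining after one interval: e^(−kτ) = e^(−0.02740 × 34.0) = 0.3940
R = 1 / (1 − 0.3940) = 1.650
Css,max = 13.7 × 1.650 = 22.61 mcg/L
Css,min = Css,max × e^(−kτ) = 22.61 × 0.3940 ≈ 8.91 mcg/L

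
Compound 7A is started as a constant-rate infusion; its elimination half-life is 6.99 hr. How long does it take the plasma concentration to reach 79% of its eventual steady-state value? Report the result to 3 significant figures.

15.7 hours

k = ln 2 / 6.99 = 0.09916 hr⁻¹
f = 1 − e^(−kt)  ⇒  t = −ln(1 − f) / k
t = −ln(1 − 0.79) / 0.09916 = 1.561 / 0.09916 ≈ 15.7 hours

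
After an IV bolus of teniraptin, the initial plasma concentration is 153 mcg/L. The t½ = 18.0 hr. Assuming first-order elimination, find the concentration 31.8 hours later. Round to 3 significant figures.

45.0 mcg/L

k = ln 2 / 18.0 = 0.03851 hr⁻¹
31.8 hr is 1.767 half-lives, so C = 153 × (1/2)^1.767 = 153 × 0.2939 ≈ 45.0 mcg/L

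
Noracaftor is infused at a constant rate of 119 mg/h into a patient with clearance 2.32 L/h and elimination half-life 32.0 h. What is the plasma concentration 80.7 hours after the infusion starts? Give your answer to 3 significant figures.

42.4 mg/L

Css = rate / CL = 119 / 2.32 = 51.29 mg/L
k = ln 2 / 32.0 = 0.02166 h⁻¹
C(t) = Css (1 − e^(−kt)) = 51.29 × (1 − e^(−1.748)) = 51.29 × 0.8259 ≈ 42.4 mg/L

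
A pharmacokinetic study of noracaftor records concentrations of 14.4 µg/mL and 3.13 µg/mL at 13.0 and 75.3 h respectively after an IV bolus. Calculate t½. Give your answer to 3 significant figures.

28.3 hours

k = ln(C₁/C₂) / (t₂ − t₁) = ln(14.4/3.13) / (75.3 − 13.0)
  = 1.526 / 62.30 = 0.02450 h⁻¹
t½ = ln 2 / k = ln 2 / 0.02450 ≈ 28.3 hours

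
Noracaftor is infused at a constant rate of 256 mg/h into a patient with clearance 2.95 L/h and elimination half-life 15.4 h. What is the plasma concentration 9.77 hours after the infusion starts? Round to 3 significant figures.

Css = rate / CL = 256 / 2.95 = 86.78 mg/L
k = ln 2 / 15.4 = 0.04501 h⁻¹
C(t) = Css (1 − e^(−kt)) = 86.78 × (1 − e^(−0.4397)) = 86.78 × 0.3558 ≈ 30.9 mg/L

30.9 mg/L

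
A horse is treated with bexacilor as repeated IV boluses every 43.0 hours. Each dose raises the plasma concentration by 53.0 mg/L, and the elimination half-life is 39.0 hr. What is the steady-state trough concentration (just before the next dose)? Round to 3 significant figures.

k = ln 2 / 39.0 = 0.01777 hr⁻¹
Fraction remaining after one interval: e^(−kτ) = e^(−0.01777 × 43.0) = 0.4657
R = 1 / (1 − 0.4657) = 1.872
Css,max = 53.0 × 1.872 = 99.19 mg/L
Css,min = Css,max × e^(−kτ) = 99.19 × 0.4657 ≈ 46.2 mg/L

46.2 mg/L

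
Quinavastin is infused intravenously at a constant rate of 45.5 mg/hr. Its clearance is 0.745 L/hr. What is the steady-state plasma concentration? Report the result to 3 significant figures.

61.1 mg/L

Css = infusion rate / CL = 45.5 / 0.745 ≈ 61.1 mg/L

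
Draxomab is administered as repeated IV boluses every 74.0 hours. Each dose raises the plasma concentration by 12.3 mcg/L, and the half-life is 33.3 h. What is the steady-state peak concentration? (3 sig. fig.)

k = ln 2 / 33.3 = 0.02082 h⁻¹
Fraction remaining after one interval: e^(−kτ) = e^(−0.02082 × 74.0) = 0.2143
R = 1 / (1 − 0.2143) = 1.273
Css,max = 12.3 × 1.273 ≈ 15.7 mcg/L

15.7 mcg/L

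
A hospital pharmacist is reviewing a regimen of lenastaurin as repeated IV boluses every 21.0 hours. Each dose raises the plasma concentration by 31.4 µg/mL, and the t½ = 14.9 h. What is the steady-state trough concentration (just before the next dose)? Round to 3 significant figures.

19.0 µg/mL

k = ln 2 / 14.9 = 0.04652 h⁻¹
Fraction remaining after one interval: e^(−kτ) = e^(−0.04652 × 21.0) = 0.3765
R = 1 / (1 − 0.3765) = 1.604
Css,max = 31.4 × 1.604 = 50.36 µg/mL
Css,min = Css,max × e^(−kτ) = 50.36 × 0.3765 ≈ 19.0 µg/mL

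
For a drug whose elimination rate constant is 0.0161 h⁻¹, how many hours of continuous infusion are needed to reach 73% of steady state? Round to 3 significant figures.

81.3 hours

f = 1 − e^(−kt)  ⇒  t = −ln(1 − f) / k
t = −ln(1 − 0.73) / 0.01610 = 1.309 / 0.01610 ≈ 81.3 hours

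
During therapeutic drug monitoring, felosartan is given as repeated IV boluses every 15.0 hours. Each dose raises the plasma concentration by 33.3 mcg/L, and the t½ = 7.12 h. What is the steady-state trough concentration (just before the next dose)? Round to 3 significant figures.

k = ln 2 / 7.12 = 0.09735 h⁻¹
Fraction remaining after one interval: e^(−kτ) = e^(−0.09735 × 15.0) = 0.2322
R = 1 / (1 − 0.2322) = 1.302
Css,max = 33.3 × 1.302 = 43.37 mcg/L
Css,min = Css,max × e^(−kτ) = 43.37 × 0.2322 ≈ 10.1 mcg/L

10.1 mcg/L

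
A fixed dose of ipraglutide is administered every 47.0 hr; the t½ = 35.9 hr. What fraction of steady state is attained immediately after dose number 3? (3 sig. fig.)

0.934

k = ln 2 / 35.9 = 0.01931 hr⁻¹
f_n = 1 − e^(−nkτ) = 1 − e^(−3 × 0.01931 × 47.0) = 1 − e^(−2.722) = 1 − 0.06572 ≈ 0.934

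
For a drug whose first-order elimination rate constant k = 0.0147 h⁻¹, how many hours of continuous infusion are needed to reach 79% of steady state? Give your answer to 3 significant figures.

f = 1 − e^(−kt)  ⇒  t = −ln(1 − f) / k
t = −ln(1 − 0.79) / 0.01470 = 1.561 / 0.01470 ≈ 106 hours

106 hours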